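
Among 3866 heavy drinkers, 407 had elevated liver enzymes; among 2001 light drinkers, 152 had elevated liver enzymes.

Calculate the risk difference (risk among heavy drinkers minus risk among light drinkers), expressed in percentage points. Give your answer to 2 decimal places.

risk, heavy drinkers = 407/3866 = 0.1053
risk, light drinkers = 152/2001 = 0.0760
risk difference = 0.1053 − 0.0760 = 0.0293 → 2.93 percentage points

2.93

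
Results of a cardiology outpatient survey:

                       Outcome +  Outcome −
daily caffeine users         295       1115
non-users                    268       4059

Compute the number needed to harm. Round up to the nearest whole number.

risk, daily caffeine users = 295/1410 = 0.209220
risk, non-users = 268/4327 = 0.061937
absolute risk difference = 0.147283
1 / 0.147283 = 6.790 → round up → 7

NNH ≈ 7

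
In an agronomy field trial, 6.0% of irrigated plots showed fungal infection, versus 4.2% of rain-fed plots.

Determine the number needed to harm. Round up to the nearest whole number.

absolute risk difference = 0.018000
1 / 0.018000 = 55.556 → round up → 56

NNH: 56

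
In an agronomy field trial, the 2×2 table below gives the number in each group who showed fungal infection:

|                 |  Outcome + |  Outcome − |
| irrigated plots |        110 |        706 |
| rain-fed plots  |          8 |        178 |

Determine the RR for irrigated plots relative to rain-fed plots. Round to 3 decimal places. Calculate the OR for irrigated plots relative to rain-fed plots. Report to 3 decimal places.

RR = 3.134; OR = 3.467

risk, irrigated plots = 110/816 = 0.13480
risk, rain-fed plots = 8/186 = 0.04301
RR = 0.13480 / 0.04301 = 3.134
odds, irrigated plots = 110/706 = 0.15581
odds, rain-fed plots = 8/178 = 0.04494
OR = 0.15581 / 0.04494 = 3.467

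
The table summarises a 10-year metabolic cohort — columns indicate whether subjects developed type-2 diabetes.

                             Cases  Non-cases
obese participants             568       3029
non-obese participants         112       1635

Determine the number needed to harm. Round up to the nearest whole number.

NNH ≈ 11

risk, obese participants = 568/3597 = 0.157909
risk, non-obese participants = 112/1747 = 0.064110
absolute risk difference = 0.093799
1 / 0.093799 = 10.661 → round up → 11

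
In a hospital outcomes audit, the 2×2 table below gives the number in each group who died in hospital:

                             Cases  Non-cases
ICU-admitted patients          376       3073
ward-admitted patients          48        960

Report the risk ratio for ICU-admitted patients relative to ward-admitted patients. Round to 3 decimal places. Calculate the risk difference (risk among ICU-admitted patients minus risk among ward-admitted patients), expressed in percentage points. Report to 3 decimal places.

RR = 2.289; RD = 6.140

risk, ICU-admitted patients = 376/3449 = 0.10902
risk, ward-admitted patients = 48/1008 = 0.04762
RR = 0.10902 / 0.04762 = 2.289
risk difference = 0.10902 − 0.04762 = 0.06140 → 6.140 percentage points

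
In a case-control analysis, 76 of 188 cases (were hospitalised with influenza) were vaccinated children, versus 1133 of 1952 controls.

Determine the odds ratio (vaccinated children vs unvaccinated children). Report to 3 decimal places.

OR = (76 × 819) / (1133 × 112) = 62244/126896 ≈ 0.491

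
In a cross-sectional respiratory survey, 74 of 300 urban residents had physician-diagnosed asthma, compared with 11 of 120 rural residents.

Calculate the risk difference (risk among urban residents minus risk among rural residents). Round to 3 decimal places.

RD = 0.155

risk, urban residents = 74/300 = 0.2467
risk, rural residents = 11/120 = 0.0917
risk difference = 0.2467 − 0.0917 = 0.155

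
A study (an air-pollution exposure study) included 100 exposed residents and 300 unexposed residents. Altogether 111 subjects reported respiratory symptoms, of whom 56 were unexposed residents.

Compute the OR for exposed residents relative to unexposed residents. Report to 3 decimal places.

OR: 5.325

exposed residents with the outcome: 111 − 56 = 55
exposed residents without the outcome: 100 − 55 = 45
unexposed residents without the outcome: 300 − 56 = 244
odds, exposed residents = 55/45 = 1.2222
odds, unexposed residents = 56/244 = 0.2295
OR = 1.2222 / 0.2295 = 5.325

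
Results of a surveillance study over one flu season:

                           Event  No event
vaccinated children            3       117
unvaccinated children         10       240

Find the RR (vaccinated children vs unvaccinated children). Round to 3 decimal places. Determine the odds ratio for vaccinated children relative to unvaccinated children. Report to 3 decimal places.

RR = 0.625; OR = 0.615

risk, vaccinated children = 3/120 = 0.02500
risk, unvaccinated children = 10/250 = 0.04000
RR = 0.02500 / 0.04000 = 0.625
OR = (3 × 240) / (117 × 10) = 720/1170 ≈ 0.615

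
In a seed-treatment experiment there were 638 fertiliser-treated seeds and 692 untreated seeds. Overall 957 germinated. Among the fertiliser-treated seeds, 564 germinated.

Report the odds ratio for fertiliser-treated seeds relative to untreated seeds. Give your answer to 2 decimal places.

5.80

fertiliser-treated seeds without the outcome: 638 − 564 = 74
untreated seeds with the outcome: 957 − 564 = 393
untreated seeds without the outcome: 692 − 393 = 299
OR = (564 × 299) / (74 × 393) = 168636/29082 ≈ 5.80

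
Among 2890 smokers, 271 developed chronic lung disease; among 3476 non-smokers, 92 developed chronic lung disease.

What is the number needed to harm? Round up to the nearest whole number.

NNH: 15

risk, smokers = 271/2890 = 0.093772
risk, non-smokers = 92/3476 = 0.026467
absolute risk difference = 0.067304
1 / 0.067304 = 14.858 → round up → 15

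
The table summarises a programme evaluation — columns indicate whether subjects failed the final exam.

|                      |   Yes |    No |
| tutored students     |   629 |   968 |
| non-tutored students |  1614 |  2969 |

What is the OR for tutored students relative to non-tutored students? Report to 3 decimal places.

OR = (629 × 2969) / (968 × 1614) = 1867501/1562352 ≈ 1.195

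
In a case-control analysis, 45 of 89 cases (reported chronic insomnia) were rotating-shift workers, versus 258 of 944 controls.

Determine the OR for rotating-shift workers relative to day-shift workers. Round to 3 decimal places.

OR = (45 × 686) / (258 × 44) = 30870/11352 ≈ 2.719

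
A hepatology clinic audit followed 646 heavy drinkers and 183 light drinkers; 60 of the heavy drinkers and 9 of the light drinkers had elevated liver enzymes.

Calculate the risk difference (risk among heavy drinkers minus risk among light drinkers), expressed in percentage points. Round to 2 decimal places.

4.37

risk, heavy drinkers = 60/646 = 0.09288
risk, light drinkers = 9/183 = 0.04918
risk difference = 0.09288 − 0.04918 = 0.04370 → 4.37 percentage points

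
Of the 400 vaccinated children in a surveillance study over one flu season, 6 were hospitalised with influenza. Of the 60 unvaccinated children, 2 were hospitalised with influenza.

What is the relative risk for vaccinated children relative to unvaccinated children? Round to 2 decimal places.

risk, vaccinated children = 6/400 = 0.01500
risk, unvaccinated children = 2/60 = 0.03333
RR = 0.01500 / 0.03333 = 0.45

RR ≈ 0.45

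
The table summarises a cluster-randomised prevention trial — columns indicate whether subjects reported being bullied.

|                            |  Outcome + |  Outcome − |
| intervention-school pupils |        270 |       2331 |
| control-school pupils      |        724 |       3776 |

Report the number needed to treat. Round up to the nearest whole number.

NNT: 18

risk, intervention-school pupils = 270/2601 = 0.103806
risk, control-school pupils = 724/4500 = 0.160889
absolute risk difference = 0.057083
1 / 0.057083 = 17.518 → round up → 18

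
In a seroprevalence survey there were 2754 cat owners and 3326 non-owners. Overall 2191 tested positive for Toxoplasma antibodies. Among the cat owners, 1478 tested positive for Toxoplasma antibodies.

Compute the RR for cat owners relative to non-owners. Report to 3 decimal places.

cat owners without the outcome: 2754 − 1478 = 1276
non-owners with the outcome: 2191 − 1478 = 713
non-owners without the outcome: 3326 − 713 = 2613
risk, cat owners = 1478/2754 = 0.5367
risk, non-owners = 713/3326 = 0.2144
RR = 0.5367 / 0.2144 = 2.503

2.503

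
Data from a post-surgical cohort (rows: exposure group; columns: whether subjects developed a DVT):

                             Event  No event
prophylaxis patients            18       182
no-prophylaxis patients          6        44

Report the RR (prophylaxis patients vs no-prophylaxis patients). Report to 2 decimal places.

risk, prophylaxis patients = 18/200 = 0.0900
risk, no-prophylaxis patients = 6/50 = 0.1200
RR = 0.0900 / 0.1200 = 0.75

RR ≈ 0.75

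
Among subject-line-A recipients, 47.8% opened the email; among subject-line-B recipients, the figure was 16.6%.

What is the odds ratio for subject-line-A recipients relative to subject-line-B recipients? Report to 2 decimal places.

odds, subject-line-A recipients = 0.4780/0.5220 = 0.9157
odds, subject-line-B recipients = 0.1660/0.8340 = 0.1990
OR = 0.9157 / 0.1990 = 4.60

OR ≈ 4.60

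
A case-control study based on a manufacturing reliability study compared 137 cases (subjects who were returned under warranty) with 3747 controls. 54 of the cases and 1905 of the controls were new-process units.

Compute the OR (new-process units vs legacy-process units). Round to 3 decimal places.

OR = (54 × 1842) / (1905 × 83) = 99468/158115 ≈ 0.629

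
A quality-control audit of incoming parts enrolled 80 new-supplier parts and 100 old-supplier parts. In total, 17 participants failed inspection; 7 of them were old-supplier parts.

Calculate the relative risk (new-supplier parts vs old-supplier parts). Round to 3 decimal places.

1.786

new-supplier parts with the outcome: 17 − 7 = 10
new-supplier parts without the outcome: 80 − 10 = 70
old-supplier parts without the outcome: 100 − 7 = 93
risk, new-supplier parts = 10/80 = 0.1250
risk, old-supplier parts = 7/100 = 0.0700
RR = 0.1250 / 0.0700 = 1.786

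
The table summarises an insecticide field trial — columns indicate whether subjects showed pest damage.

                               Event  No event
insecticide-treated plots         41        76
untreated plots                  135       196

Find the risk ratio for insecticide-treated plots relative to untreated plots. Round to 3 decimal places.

0.859

risk, insecticide-treated plots = 41/117 = 0.3504
risk, untreated plots = 135/331 = 0.4079
RR = 0.3504 / 0.4079 = 0.859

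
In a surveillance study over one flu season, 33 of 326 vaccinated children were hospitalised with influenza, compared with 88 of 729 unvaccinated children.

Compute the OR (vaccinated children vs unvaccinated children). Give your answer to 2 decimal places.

OR = (33 × 641) / (293 × 88) = 21153/25784 ≈ 0.82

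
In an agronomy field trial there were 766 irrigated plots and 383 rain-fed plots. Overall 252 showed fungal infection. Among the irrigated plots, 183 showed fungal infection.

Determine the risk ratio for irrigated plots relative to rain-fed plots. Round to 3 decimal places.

irrigated plots without the outcome: 766 − 183 = 583
rain-fed plots with the outcome: 252 − 183 = 69
rain-fed plots without the outcome: 383 − 69 = 314
risk, irrigated plots = 183/766 = 0.2389
risk, rain-fed plots = 69/383 = 0.1802
RR = 0.2389 / 0.1802 = 1.326

RR = 1.326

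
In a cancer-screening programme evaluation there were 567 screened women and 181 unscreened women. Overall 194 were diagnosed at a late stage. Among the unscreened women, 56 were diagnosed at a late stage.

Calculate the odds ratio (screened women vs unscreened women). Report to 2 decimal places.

0.72

screened women with the outcome: 194 − 56 = 138
screened women without the outcome: 567 − 138 = 429
unscreened women without the outcome: 181 − 56 = 125
odds, screened women = 138/429 = 0.3217
odds, unscreened women = 56/125 = 0.4480
OR = 0.3217 / 0.4480 = 0.72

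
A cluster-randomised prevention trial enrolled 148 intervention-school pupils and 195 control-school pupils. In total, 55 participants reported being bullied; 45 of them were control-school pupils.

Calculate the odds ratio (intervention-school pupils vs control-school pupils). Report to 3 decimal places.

intervention-school pupils with the outcome: 55 − 45 = 10
intervention-school pupils without the outcome: 148 − 10 = 138
control-school pupils without the outcome: 195 − 45 = 150
odds, intervention-school pupils = 10/138 = 0.0725
odds, control-school pupils = 45/150 = 0.3000
OR = 0.0725 / 0.3000 = 0.242

0.242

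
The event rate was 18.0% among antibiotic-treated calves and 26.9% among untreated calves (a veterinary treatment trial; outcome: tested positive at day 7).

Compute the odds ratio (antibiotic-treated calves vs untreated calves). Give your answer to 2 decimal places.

0.60

odds, antibiotic-treated calves = 0.1800/0.8200 = 0.2195
odds, untreated calves = 0.2690/0.7310 = 0.3680
OR = 0.2195 / 0.3680 = 0.60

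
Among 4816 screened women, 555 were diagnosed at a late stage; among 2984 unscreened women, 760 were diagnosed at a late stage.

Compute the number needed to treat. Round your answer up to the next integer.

risk, screened women = 555/4816 = 0.115241
risk, unscreened women = 760/2984 = 0.254692
absolute risk difference = 0.139451
1 / 0.139451 = 7.171 → round up → 8

NNT ≈ 8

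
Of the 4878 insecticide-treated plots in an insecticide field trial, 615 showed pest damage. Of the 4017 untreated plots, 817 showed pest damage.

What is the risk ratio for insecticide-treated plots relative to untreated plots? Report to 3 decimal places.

risk, insecticide-treated plots = 615/4878 = 0.1261
risk, untreated plots = 817/4017 = 0.2034
RR = 0.1261 / 0.2034 = 0.620

RR: 0.620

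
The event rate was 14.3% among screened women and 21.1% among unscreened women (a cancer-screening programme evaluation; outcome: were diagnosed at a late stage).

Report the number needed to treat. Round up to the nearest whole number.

NNT ≈ 15

absolute risk difference = 0.068000
1 / 0.068000 = 14.706 → round up → 15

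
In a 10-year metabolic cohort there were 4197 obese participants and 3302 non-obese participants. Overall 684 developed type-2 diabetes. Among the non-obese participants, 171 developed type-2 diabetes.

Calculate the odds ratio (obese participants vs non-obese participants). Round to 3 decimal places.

OR = 2.550

obese participants with the outcome: 684 − 171 = 513
obese participants without the outcome: 4197 − 513 = 3684
non-obese participants without the outcome: 3302 − 171 = 3131
OR = (513 × 3131) / (3684 × 171) = 1606203/629964 ≈ 2.550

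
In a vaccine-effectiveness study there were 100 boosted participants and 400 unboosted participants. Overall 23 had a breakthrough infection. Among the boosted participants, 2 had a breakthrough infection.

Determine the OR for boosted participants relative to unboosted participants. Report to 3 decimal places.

OR: 0.368

boosted participants without the outcome: 100 − 2 = 98
unboosted participants with the outcome: 23 − 2 = 21
unboosted participants without the outcome: 400 − 21 = 379
OR = (2 × 379) / (98 × 21) = 758/2058 ≈ 0.368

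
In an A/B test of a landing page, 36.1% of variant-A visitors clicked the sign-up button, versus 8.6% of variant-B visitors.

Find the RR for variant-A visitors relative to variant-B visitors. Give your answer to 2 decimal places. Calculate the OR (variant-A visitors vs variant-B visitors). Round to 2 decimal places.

RR = 0.3610 / 0.0860 = 4.20
odds, variant-A visitors = 0.3610/0.6390 = 0.5649
odds, variant-B visitors = 0.0860/0.9140 = 0.0941
OR = 0.5649 / 0.0941 = 6.00

RR = 4.20; OR = 6.00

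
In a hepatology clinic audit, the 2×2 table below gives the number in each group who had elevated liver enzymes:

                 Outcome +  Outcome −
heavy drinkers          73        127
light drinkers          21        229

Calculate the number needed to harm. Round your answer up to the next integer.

NNH = 4

risk, heavy drinkers = 73/200 = 0.365000
risk, light drinkers = 21/250 = 0.084000
absolute risk difference = 0.281000
1 / 0.281000 = 3.559 → round up → 4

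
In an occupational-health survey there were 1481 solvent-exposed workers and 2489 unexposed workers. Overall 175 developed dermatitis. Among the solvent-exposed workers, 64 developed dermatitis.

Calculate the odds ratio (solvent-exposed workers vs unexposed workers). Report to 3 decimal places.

solvent-exposed workers without the outcome: 1481 − 64 = 1417
unexposed workers with the outcome: 175 − 64 = 111
unexposed workers without the outcome: 2489 − 111 = 2378
odds, solvent-exposed workers = 64/1417 = 0.04517
odds, unexposed workers = 111/2378 = 0.04668
OR = 0.04517 / 0.04668 = 0.968

OR = 0.968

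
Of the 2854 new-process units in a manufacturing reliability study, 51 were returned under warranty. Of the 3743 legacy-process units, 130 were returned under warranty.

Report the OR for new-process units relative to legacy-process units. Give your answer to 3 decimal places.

OR = (51 × 3613) / (2803 × 130) = 184263/364390 ≈ 0.506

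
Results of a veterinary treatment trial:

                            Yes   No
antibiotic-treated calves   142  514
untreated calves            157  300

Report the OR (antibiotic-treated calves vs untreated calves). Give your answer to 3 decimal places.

OR = (142 × 300) / (514 × 157) = 42600/80698 ≈ 0.528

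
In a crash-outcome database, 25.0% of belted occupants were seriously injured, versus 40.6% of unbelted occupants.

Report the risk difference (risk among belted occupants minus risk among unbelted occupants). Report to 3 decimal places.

risk difference = 0.2500 − 0.4060 = -0.156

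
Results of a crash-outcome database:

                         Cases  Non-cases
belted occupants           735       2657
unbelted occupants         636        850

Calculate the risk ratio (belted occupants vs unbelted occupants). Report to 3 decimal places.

risk, belted occupants = 735/3392 = 0.2167
risk, unbelted occupants = 636/1486 = 0.4280
RR = 0.2167 / 0.4280 = 0.506

0.506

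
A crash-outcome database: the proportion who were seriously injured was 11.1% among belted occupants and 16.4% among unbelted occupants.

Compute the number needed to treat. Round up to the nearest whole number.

NNT = 19

absolute risk difference = 0.053000
1 / 0.053000 = 18.868 → round up → 19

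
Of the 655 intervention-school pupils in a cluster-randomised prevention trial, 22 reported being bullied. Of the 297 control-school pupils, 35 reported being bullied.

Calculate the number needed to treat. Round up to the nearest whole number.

risk, intervention-school pupils = 22/655 = 0.033588
risk, control-school pupils = 35/297 = 0.117845
absolute risk difference = 0.084257
1 / 0.084257 = 11.868 → round up → 12

NNT ≈ 12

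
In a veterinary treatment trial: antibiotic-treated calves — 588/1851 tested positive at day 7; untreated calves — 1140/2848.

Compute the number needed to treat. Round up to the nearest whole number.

risk, antibiotic-treated calves = 588/1851 = 0.317666
risk, untreated calves = 1140/2848 = 0.400281
absolute risk difference = 0.082615
1 / 0.082615 = 12.104 → round up → 13

13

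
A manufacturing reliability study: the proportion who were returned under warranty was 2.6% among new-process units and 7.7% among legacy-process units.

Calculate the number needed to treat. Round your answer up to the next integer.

absolute risk difference = 0.051000
1 / 0.051000 = 19.608 → round up → 20

NNT ≈ 20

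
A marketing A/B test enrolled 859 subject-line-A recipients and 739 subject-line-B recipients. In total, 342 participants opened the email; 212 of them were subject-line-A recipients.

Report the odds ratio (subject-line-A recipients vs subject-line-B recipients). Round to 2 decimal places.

subject-line-A recipients without the outcome: 859 − 212 = 647
subject-line-B recipients with the outcome: 342 − 212 = 130
subject-line-B recipients without the outcome: 739 − 130 = 609
OR = (212 × 609) / (647 × 130) = 129108/84110 ≈ 1.53

OR = 1.53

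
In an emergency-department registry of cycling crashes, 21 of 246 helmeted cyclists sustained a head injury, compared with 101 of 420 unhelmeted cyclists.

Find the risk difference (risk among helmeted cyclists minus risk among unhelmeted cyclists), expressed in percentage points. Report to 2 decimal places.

risk, helmeted cyclists = 21/246 = 0.0854
risk, unhelmeted cyclists = 101/420 = 0.2405
risk difference = 0.0854 − 0.2405 = -0.1551 → -15.51 percentage points

RD = -15.51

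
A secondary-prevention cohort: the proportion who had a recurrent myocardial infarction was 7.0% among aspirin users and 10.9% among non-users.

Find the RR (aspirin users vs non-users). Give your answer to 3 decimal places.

RR = 0.0700 / 0.1090 = 0.642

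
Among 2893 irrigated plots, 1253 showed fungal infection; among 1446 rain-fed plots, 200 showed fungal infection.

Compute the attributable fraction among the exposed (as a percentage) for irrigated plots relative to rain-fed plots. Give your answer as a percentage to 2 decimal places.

68.07%

risk, irrigated plots = 1253/2893 = 0.4331
risk, rain-fed plots = 200/1446 = 0.1383
AR% = (0.4331 − 0.1383) / 0.4331 = 0.6807 → 68.07%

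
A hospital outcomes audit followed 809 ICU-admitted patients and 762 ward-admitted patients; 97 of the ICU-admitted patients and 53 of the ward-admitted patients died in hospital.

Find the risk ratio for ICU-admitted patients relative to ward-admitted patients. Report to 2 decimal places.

risk, ICU-admitted patients = 97/809 = 0.1199
risk, ward-admitted patients = 53/762 = 0.0696
RR = 0.1199 / 0.0696 = 1.72

1.72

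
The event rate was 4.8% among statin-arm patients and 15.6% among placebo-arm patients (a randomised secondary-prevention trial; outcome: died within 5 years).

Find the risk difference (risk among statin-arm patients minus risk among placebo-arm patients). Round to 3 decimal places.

risk difference = 0.04800 − 0.15600 = -0.108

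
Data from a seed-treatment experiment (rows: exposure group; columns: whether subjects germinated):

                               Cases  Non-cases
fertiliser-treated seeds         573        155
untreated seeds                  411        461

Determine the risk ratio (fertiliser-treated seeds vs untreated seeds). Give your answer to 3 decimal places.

risk, fertiliser-treated seeds = 573/728 = 0.7871
risk, untreated seeds = 411/872 = 0.4713
RR = 0.7871 / 0.4713 = 1.670

RR = 1.670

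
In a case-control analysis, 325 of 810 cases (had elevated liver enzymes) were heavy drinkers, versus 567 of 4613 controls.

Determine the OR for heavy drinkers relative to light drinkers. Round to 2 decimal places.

OR = (325 × 4046) / (567 × 485) = 1314950/274995 ≈ 4.78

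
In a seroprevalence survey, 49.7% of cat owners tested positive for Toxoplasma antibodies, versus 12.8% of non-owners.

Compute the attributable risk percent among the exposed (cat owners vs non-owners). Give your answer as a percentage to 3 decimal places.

AR% = (0.4970 − 0.1280) / 0.4970 = 0.7425 → 74.245%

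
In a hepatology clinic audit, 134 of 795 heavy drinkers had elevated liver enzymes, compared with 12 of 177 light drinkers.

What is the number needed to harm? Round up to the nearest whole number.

risk, heavy drinkers = 134/795 = 0.168553
risk, light drinkers = 12/177 = 0.067797
absolute risk difference = 0.100757
1 / 0.100757 = 9.925 → round up → 10

NNH = 10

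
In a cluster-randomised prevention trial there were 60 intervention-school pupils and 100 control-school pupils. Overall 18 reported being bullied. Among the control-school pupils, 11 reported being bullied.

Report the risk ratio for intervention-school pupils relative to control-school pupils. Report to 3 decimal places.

intervention-school pupils with the outcome: 18 − 11 = 7
intervention-school pupils without the outcome: 60 − 7 = 53
control-school pupils without the outcome: 100 − 11 = 89
risk, intervention-school pupils = 7/60 = 0.1167
risk, control-school pupils = 11/100 = 0.1100
RR = 0.1167 / 0.1100 = 1.061

1.061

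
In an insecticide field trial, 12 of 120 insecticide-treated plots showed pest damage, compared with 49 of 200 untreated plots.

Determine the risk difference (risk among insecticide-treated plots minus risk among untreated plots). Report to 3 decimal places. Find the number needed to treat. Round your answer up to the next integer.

RD = -0.145; NNT = 7

risk, insecticide-treated plots = 12/120 = 0.1000
risk, untreated plots = 49/200 = 0.2450
risk difference = 0.1000 − 0.2450 = -0.145
absolute risk difference = 0.145000
1 / 0.145000 = 6.897 → round up → 7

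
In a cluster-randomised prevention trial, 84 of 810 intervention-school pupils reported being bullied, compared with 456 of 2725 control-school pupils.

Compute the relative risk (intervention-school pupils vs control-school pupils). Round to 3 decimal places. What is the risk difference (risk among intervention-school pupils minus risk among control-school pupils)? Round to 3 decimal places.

risk, intervention-school pupils = 84/810 = 0.1037
risk, control-school pupils = 456/2725 = 0.1673
RR = 0.1037 / 0.1673 = 0.620
risk difference = 0.1037 − 0.1673 = -0.064

RR = 0.620; RD = -0.064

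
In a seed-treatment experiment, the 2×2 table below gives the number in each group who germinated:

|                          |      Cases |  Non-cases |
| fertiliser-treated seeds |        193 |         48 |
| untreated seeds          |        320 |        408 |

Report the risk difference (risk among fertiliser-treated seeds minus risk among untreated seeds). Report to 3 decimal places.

RD: 0.361

risk, fertiliser-treated seeds = 193/241 = 0.8008
risk, untreated seeds = 320/728 = 0.4396
risk difference = 0.8008 − 0.4396 = 0.361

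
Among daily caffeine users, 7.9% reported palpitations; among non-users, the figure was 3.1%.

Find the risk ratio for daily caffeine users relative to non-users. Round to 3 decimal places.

RR = 0.07900 / 0.03100 = 2.548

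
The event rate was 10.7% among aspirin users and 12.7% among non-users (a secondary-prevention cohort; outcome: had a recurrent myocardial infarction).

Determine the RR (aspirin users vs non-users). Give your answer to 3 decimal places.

RR = 0.1070 / 0.1270 = 0.843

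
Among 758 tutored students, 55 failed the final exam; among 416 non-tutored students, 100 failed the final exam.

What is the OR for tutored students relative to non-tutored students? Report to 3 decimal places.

0.247

odds, tutored students = 55/703 = 0.0782
odds, non-tutored students = 100/316 = 0.3165
OR = 0.0782 / 0.3165 = 0.247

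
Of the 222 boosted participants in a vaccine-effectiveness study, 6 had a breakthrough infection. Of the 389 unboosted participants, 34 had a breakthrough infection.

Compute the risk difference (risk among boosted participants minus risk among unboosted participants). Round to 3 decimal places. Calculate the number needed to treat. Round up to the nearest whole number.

risk, boosted participants = 6/222 = 0.02703
risk, unboosted participants = 34/389 = 0.08740
risk difference = 0.02703 − 0.08740 = -0.060
absolute risk difference = 0.060377
1 / 0.060377 = 16.563 → round up → 17

RD = -0.060; NNT = 17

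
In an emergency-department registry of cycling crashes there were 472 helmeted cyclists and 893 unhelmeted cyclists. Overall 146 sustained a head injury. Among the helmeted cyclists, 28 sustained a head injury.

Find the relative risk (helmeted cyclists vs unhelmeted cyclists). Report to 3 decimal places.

0.449

helmeted cyclists without the outcome: 472 − 28 = 444
unhelmeted cyclists with the outcome: 146 − 28 = 118
unhelmeted cyclists without the outcome: 893 − 118 = 775
risk, helmeted cyclists = 28/472 = 0.0593
risk, unhelmeted cyclists = 118/893 = 0.1321
RR = 0.0593 / 0.1321 = 0.449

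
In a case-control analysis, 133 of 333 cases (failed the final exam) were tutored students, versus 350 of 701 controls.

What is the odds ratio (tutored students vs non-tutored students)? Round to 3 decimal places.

OR: 0.667

odds, tutored students = 133/350 = 0.3800
odds, non-tutored students = 200/351 = 0.5698
OR = 0.3800 / 0.5698 = 0.667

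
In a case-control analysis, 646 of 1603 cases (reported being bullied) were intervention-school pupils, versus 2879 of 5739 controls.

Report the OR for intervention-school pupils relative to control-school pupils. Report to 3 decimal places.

OR = (646 × 2860) / (2879 × 957) = 1847560/2755203 ≈ 0.671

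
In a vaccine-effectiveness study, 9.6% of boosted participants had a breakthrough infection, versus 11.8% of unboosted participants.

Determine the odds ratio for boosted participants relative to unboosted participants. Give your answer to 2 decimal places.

odds, boosted participants = 0.0960/0.9040 = 0.1062
odds, unboosted participants = 0.1180/0.8820 = 0.1338
OR = 0.1062 / 0.1338 = 0.79

OR: 0.79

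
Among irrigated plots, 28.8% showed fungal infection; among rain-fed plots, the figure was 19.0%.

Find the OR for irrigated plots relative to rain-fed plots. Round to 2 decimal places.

OR = 1.72

odds, irrigated plots = 0.2880/0.7120 = 0.4045
odds, rain-fed plots = 0.1900/0.8100 = 0.2346
OR = 0.4045 / 0.2346 = 1.72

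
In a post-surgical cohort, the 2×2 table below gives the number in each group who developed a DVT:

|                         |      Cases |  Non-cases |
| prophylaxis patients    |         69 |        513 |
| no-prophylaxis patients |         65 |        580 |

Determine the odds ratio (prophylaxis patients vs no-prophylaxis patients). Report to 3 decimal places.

OR = (69 × 580) / (513 × 65) = 40020/33345 ≈ 1.200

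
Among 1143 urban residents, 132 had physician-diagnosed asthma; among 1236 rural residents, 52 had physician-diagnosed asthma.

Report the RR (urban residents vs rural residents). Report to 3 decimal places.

2.745

risk, urban residents = 132/1143 = 0.11549
risk, rural residents = 52/1236 = 0.04207
RR = 0.11549 / 0.04207 = 2.745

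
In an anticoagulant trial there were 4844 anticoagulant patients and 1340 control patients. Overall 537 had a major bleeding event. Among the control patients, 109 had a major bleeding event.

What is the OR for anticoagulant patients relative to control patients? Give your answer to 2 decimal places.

1.09

anticoagulant patients with the outcome: 537 − 109 = 428
anticoagulant patients without the outcome: 4844 − 428 = 4416
control patients without the outcome: 1340 − 109 = 1231
odds, anticoagulant patients = 428/4416 = 0.0969
odds, control patients = 109/1231 = 0.0885
OR = 0.0969 / 0.0885 = 1.09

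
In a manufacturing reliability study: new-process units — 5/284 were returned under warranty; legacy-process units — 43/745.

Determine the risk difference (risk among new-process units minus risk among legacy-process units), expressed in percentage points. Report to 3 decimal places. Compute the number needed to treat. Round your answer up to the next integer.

risk, new-process units = 5/284 = 0.01761
risk, legacy-process units = 43/745 = 0.05772
risk difference = 0.01761 − 0.05772 = -0.04011 → -4.011 percentage points
absolute risk difference = 0.040112
1 / 0.040112 = 24.930 → round up → 25

RD = -4.011; NNT = 25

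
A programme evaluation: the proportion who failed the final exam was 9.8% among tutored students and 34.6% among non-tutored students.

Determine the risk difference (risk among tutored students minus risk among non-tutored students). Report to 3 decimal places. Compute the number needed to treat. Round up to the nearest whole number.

risk difference = 0.0980 − 0.3460 = -0.248
absolute risk difference = 0.248000
1 / 0.248000 = 4.032 → round up → 5

RD = -0.248; NNT = 5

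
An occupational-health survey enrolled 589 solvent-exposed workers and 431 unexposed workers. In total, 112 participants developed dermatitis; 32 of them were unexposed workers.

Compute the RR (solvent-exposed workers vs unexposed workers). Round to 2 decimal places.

RR ≈ 1.83

solvent-exposed workers with the outcome: 112 − 32 = 80
solvent-exposed workers without the outcome: 589 − 80 = 509
unexposed workers without the outcome: 431 − 32 = 399
risk, solvent-exposed workers = 80/589 = 0.1358
risk, unexposed workers = 32/431 = 0.0742
RR = 0.1358 / 0.0742 = 1.83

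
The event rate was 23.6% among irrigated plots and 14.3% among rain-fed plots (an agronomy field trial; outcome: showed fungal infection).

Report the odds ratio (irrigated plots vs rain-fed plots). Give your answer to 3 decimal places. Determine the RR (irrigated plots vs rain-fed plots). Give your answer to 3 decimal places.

OR = 1.851; RR = 1.650

odds, irrigated plots = 0.2360/0.7640 = 0.3089
odds, rain-fed plots = 0.1430/0.8570 = 0.1669
OR = 0.3089 / 0.1669 = 1.851
RR = 0.2360 / 0.1430 = 1.650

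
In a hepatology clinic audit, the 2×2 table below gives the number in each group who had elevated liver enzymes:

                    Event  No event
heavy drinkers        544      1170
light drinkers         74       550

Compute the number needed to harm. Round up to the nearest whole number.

risk, heavy drinkers = 544/1714 = 0.317386
risk, light drinkers = 74/624 = 0.118590
absolute risk difference = 0.198796
1 / 0.198796 = 5.030 → round up → 6

NNH = 6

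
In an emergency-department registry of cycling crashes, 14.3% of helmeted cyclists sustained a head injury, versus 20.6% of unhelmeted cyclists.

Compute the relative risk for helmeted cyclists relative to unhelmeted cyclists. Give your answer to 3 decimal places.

RR = 0.1430 / 0.2060 = 0.694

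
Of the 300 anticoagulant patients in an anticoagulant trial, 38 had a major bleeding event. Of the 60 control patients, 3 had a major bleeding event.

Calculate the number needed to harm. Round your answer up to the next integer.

risk, anticoagulant patients = 38/300 = 0.126667
risk, control patients = 3/60 = 0.050000
absolute risk difference = 0.076667
1 / 0.076667 = 13.043 → round up → 14

NNH = 14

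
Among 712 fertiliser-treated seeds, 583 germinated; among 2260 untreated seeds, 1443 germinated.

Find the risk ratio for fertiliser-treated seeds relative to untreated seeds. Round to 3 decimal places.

1.282

risk, fertiliser-treated seeds = 583/712 = 0.8188
risk, untreated seeds = 1443/2260 = 0.6385
RR = 0.8188 / 0.6385 = 1.282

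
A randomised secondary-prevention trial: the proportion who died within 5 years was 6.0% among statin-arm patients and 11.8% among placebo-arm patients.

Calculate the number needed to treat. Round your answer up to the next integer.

18

absolute risk difference = 0.058000
1 / 0.058000 = 17.241 → round up → 18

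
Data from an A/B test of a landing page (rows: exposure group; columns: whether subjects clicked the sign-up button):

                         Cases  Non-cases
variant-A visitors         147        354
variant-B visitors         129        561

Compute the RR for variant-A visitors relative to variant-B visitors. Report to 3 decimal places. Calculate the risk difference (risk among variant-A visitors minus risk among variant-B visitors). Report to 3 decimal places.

risk, variant-A visitors = 147/501 = 0.2934
risk, variant-B visitors = 129/690 = 0.1870
RR = 0.2934 / 0.1870 = 1.569
risk difference = 0.2934 − 0.1870 = 0.106

RR = 1.569; RD = 0.106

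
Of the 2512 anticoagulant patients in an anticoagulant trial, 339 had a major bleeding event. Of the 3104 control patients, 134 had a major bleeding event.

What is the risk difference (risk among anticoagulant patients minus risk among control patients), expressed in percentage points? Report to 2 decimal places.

risk, anticoagulant patients = 339/2512 = 0.13495
risk, control patients = 134/3104 = 0.04317
risk difference = 0.13495 − 0.04317 = 0.09178 → 9.18 percentage points

RD ≈ 9.18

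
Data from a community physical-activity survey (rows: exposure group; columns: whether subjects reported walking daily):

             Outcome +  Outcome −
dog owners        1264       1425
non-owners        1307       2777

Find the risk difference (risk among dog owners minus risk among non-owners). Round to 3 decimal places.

risk, dog owners = 1264/2689 = 0.4701
risk, non-owners = 1307/4084 = 0.3200
risk difference = 0.4701 − 0.3200 = 0.150

0.150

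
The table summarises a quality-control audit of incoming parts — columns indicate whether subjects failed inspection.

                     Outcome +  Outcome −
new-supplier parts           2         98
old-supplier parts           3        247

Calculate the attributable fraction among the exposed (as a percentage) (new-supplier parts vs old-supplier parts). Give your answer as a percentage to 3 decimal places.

risk, new-supplier parts = 2/100 = 0.02000
risk, old-supplier parts = 3/250 = 0.01200
AR% = (0.02000 − 0.01200) / 0.02000 = 0.4000 → 40.000%

40.000%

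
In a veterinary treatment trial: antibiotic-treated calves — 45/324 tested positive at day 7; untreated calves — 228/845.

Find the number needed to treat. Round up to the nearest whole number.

8

risk, antibiotic-treated calves = 45/324 = 0.138889
risk, untreated calves = 228/845 = 0.269822
absolute risk difference = 0.130934
1 / 0.130934 = 7.637 → round up → 8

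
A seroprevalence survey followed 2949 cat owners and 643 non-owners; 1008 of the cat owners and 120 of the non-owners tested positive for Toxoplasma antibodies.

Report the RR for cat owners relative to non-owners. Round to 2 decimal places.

risk, cat owners = 1008/2949 = 0.3418
risk, non-owners = 120/643 = 0.1866
RR = 0.3418 / 0.1866 = 1.83

RR: 1.83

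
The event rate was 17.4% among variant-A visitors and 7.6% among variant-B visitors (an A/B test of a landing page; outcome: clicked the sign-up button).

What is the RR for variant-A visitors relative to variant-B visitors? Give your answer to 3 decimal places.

RR = 0.1740 / 0.0760 = 2.289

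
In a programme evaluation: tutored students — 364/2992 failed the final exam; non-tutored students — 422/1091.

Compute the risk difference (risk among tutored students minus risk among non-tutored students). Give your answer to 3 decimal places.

risk, tutored students = 364/2992 = 0.1217
risk, non-tutored students = 422/1091 = 0.3868
risk difference = 0.1217 − 0.3868 = -0.265

RD: -0.265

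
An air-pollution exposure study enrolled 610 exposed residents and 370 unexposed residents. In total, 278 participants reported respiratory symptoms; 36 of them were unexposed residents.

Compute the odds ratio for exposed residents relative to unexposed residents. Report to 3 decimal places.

exposed residents with the outcome: 278 − 36 = 242
exposed residents without the outcome: 610 − 242 = 368
unexposed residents without the outcome: 370 − 36 = 334
OR = (242 × 334) / (368 × 36) = 80828/13248 ≈ 6.101

6.101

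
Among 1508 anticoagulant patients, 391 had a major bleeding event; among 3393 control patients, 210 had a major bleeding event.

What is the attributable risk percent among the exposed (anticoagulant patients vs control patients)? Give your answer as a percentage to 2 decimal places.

risk, anticoagulant patients = 391/1508 = 0.2593
risk, control patients = 210/3393 = 0.0619
AR% = (0.2593 − 0.0619) / 0.2593 = 0.7613 → 76.13%

AR% ≈ 76.13%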